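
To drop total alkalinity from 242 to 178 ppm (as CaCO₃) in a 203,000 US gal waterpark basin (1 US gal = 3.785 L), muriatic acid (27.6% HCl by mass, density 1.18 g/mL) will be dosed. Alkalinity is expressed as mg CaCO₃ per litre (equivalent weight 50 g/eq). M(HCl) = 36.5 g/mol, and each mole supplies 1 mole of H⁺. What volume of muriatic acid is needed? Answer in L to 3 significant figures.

Volume: 203,000 US gal × 3.785 L/gal = 768,355 L.
Alkalinity to neutralize: (242 − 178) = 64 mg/L as CaCO₃ × 768,355 L = 49,170 g as CaCO₃.
Equivalents of H⁺ required: 49,170 ÷ 50 g/eq = 983.5 eq = 983.5 mol HCl.
Mass of HCl: 983.5 × 36.5 = 35,900 g.
Mass of 27.6% solution: 35,900 / 0.276 = 130,100 g.
Volume: 130,100 g ÷ 1.18 g/mL = 110,200 mL.

110 L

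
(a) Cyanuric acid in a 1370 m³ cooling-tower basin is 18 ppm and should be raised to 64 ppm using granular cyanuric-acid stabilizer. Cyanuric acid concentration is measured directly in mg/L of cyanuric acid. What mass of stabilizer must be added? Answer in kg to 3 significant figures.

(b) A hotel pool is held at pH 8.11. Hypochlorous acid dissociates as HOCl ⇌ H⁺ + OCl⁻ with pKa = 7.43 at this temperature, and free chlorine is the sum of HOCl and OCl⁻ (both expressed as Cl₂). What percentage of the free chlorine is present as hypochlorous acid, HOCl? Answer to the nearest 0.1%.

(a) 63.0 kg; (b) 17.3%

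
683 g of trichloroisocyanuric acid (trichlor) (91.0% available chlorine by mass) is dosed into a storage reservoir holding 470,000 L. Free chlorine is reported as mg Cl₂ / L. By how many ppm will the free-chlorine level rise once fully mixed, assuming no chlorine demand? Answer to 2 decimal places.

Available chlorine delivered: 683 g × 0.91 = 621.5 g as Cl₂.
Concentration rise: 621.5 g / 470,000 L = 1.322 mg/L = 1.32 ppm.

1.32 ppm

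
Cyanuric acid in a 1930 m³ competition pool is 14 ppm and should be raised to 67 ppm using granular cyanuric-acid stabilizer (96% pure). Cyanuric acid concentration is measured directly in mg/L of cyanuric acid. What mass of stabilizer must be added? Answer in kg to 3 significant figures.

107 kg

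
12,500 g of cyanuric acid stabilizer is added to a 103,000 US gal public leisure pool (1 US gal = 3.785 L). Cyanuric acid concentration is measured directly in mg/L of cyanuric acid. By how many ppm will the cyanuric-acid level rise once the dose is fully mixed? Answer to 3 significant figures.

Volume: 103,000 US gal × 3.785 L/gal = 389,855 L.
Rise: 12,500 g / 389,855 L × 1000 = 32.06 mg/L.

32.1 ppm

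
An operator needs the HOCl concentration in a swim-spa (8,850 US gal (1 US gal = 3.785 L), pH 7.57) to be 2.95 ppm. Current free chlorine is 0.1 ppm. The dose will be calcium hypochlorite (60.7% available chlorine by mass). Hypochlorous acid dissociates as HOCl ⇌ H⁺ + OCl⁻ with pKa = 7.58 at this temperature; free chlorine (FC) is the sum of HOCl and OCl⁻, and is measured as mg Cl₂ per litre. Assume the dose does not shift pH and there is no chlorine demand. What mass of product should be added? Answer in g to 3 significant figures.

Volume: 8,850 US gal × 3.785 L/gal = 33,497 L.
[OCl⁻]/[HOCl] = 10^(pH − pKa) = 10^(7.57 − 7.58) = 0.9772; fraction as HOCl = 1/(1 + 0.9772) = 0.5058.
Free chlorine required for 2.95 ppm HOCl: 2.95 / 0.5058 = 5.833 ppm.
FC to add: 5.833 − 0.1 = 5.733 mg/L as Cl₂.
Cl₂ equivalent: 5.733 mg/L × 33,497 L = 192 g.
Product at 60.7% available Cl: 192 / 0.607 = 316.4 g.

316 g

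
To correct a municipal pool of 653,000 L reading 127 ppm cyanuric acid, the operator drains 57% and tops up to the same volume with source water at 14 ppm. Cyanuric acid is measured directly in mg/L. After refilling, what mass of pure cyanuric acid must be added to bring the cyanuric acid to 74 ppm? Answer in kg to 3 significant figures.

After draining 57% and refilling: 127 × 0.43 + 14 × 0.57 = 62.59 ppm.
Deficit to target: 74 − 62.59 = 11.41 mg/L.
Mass: 11.41 mg/L × 653,000 L = 7451 g cyanuric acid.

7.45 kg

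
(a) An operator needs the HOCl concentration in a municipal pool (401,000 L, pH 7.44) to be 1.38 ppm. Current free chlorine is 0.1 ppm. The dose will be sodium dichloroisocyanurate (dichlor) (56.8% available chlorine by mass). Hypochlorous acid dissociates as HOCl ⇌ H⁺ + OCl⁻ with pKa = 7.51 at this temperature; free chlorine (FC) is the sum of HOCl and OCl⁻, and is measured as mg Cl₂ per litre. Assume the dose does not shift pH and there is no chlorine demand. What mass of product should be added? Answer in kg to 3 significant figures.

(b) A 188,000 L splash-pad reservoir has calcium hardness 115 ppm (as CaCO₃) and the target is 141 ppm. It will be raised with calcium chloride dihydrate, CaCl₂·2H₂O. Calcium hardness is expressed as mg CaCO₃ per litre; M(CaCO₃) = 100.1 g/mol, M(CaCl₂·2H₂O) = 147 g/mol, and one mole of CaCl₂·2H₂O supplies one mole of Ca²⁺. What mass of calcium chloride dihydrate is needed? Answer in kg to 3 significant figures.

(a) [OCl⁻]/[HOCl] = 10^(pH − pKa) = 10^(7.44 − 7.51) = 0.8511; fraction as HOCl = 1/(1 + 0.8511) = 0.5402.
(a) Free chlorine required for 1.38 ppm HOCl: 1.38 / 0.5402 = 2.555 ppm.
(a) FC to add: 2.555 − 0.1 = 2.455 mg/L as Cl₂.
(a) Cl₂ equivalent: 2.455 mg/L × 401,000 L = 984.3 g.
(a) Product at 56.8% available Cl: 984.3 / 0.568 = 1733 g.

(b) Hardness to add: (141 − 115) = 26 mg/L as CaCO₃ × 188,000 L = 4888 g as CaCO₃.
(b) Moles of Ca²⁺ (1 mol Ca²⁺ ≡ 1 mol CaCO₃): 4888 / 100.1 g/mol = 48.83 mol.
(b) Mass of CaCl₂·2H₂O: 48.83 × 147 = 7178 g.

(a) 1.73 kg; (b) 7.18 kg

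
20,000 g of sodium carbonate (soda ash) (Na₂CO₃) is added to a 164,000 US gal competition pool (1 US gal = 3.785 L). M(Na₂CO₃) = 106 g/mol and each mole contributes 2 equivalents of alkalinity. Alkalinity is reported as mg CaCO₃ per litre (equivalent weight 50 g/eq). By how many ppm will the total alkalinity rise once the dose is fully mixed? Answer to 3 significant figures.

30.4 ppm

Volume: 164,000 US gal × 3.785 L/gal = 620,740 L.
Moles of Na₂CO₃: 20,000 g ÷ 106 g/mol = 188.7 mol → 377.4 eq of alkalinity.
As CaCO₃: 377.4 eq × 50 g/eq = 18,870 g.
Rise: 18,870 g / 620,740 L × 1000 = 30.4 mg/L.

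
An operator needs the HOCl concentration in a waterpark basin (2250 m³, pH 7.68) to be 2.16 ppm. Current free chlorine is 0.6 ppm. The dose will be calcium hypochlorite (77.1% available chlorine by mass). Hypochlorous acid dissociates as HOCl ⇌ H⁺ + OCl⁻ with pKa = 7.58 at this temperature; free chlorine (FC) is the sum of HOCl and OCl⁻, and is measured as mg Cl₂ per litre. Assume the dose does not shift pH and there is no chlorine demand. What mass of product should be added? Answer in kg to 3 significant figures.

12.5 kg

Volume: 2250 m³ = 2,250,000 L.
[OCl⁻]/[HOCl] = 10^(pH − pKa) = 10^(7.68 − 7.58) = 1.259; fraction as HOCl = 1/(1 + 1.259) = 0.4427.
Free chlorine required for 2.16 ppm HOCl: 2.16 / 0.4427 = 4.879 ppm.
FC to add: 4.879 − 0.6 = 4.279 mg/L as Cl₂.
Cl₂ equivalent: 4.279 mg/L × 2,250,000 L = 9628 g.
Product at 77.1% available Cl: 9628 / 0.771 = 12,490 g.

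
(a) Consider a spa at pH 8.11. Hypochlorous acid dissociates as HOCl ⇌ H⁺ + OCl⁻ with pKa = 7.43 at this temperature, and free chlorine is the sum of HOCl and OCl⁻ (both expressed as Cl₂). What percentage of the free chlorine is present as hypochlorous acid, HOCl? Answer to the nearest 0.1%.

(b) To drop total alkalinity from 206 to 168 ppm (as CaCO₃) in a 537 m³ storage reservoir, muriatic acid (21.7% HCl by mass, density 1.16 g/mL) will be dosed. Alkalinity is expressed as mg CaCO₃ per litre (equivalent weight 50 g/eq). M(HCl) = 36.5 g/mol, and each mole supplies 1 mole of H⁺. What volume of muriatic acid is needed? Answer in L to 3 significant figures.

(a) 17.3%; (b) 59.2 L

(a) [OCl⁻]/[HOCl] = 10^(pH − pKa) = 10^(8.11 − 7.43) = 10^0.68 = 4.786.
(a) Fraction as HOCl = 1 / (1 + 4.786) = 0.1728.

(b) Volume: 537 m³ = 537,000 L.
(b) Alkalinity to neutralize: (206 − 168) = 38 mg/L as CaCO₃ × 537,000 L = 20,410 g as CaCO₃.
(b) Equivalents of H⁺ required: 20,410 ÷ 50 g/eq = 408.1 eq = 408.1 mol HCl.
(b) Mass of HCl: 408.1 × 36.5 = 14,900 g.
(b) Mass of 21.7% solution: 14,900 / 0.217 = 68,650 g.
(b) Volume: 68,650 g ÷ 1.16 g/mL = 59,180 mL.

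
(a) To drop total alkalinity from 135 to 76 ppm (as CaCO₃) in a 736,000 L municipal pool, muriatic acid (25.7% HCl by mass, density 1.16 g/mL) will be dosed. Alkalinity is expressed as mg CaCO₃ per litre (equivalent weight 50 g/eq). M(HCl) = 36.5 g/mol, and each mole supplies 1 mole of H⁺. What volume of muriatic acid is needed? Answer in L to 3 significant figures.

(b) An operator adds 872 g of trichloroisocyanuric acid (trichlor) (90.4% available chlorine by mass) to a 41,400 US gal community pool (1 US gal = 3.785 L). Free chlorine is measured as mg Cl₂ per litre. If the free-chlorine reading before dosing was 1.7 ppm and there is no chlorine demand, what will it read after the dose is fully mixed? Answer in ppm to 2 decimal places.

(a) Alkalinity to neutralize: (135 − 76) = 59 mg/L as CaCO₃ × 736,000 L = 43,420 g as CaCO₃.
(a) Equivalents of H⁺ required: 43,420 ÷ 50 g/eq = 868.5 eq = 868.5 mol HCl.
(a) Mass of HCl: 868.5 × 36.5 = 31,700 g.
(a) Mass of 25.7% solution: 31,700 / 0.257 = 123,300 g.
(a) Volume: 123,300 g ÷ 1.16 g/mL = 106,300 mL.

(b) Volume: 41,400 US gal × 3.785 L/gal = 156,699 L.
(b) Available chlorine delivered: 872 g × 0.904 = 788.3 g as Cl₂.
(b) Concentration rise: 788.3 g / 156,699 L = 5.031 mg/L = 5.03 ppm.
(b) Final FC: 1.7 + 5.03 = 6.73 ppm.

(a) 106 L; (b) 6.73 ppm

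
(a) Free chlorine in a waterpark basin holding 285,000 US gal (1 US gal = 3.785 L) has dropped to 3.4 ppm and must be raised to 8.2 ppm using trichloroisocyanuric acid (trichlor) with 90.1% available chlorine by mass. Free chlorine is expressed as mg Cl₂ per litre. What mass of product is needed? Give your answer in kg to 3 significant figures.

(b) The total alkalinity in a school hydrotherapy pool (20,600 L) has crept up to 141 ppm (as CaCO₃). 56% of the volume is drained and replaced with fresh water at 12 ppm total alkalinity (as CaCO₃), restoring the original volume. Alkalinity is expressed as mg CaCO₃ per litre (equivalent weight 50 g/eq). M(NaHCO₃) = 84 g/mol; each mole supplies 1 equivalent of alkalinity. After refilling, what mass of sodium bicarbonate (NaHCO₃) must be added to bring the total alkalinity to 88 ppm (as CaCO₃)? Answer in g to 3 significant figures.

(a) Volume: 285,000 US gal × 3.785 L/gal = 1,078,725 L.
(a) Chlorine deficit: 8.2 − 3.4 = 4.8 ppm = 4.8 mg/L as Cl₂.
(a) Cl₂ equivalent needed: 4.8 mg/L × 1,078,725 L = 5,178,000 mg = 5178 g.
(a) Product at 90.1% available chlorine: 5178 / 0.901 = 5747 g.

(b) After draining 56% and refilling: 141 × 0.44 + 12 × 0.56 = 68.76 ppm.
(b) Deficit to target: 88 − 68.76 = 19.24 mg/L.
(b) As CaCO₃: 19.24 mg/L × 20,600 L = 396.3 g; ÷ 50 g/eq ÷ 1 = 7.927 mol NaHCO₃.
(b) Mass: 7.927 × 84 = 665.9 g.

(a) 5.75 kg; (b) 666 g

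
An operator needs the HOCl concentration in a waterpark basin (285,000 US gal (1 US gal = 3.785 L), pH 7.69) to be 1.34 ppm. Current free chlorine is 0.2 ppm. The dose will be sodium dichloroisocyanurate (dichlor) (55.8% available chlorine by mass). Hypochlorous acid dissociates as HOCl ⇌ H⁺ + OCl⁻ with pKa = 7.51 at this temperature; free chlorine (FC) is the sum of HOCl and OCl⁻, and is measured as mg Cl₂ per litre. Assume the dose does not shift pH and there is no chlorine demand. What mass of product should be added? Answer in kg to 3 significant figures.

6.12 kg

Volume: 285,000 US gal × 3.785 L/gal = 1,078,725 L.
[OCl⁻]/[HOCl] = 10^(pH − pKa) = 10^(7.69 − 7.51) = 1.514; fraction as HOCl = 1/(1 + 1.514) = 0.3978.
Free chlorine required for 1.34 ppm HOCl: 1.34 / 0.3978 = 3.368 ppm.
FC to add: 3.368 − 0.2 = 3.168 mg/L as Cl₂.
Cl₂ equivalent: 3.168 mg/L × 1,078,725 L = 3418 g.
Product at 55.8% available Cl: 3418 / 0.558 = 6125 g.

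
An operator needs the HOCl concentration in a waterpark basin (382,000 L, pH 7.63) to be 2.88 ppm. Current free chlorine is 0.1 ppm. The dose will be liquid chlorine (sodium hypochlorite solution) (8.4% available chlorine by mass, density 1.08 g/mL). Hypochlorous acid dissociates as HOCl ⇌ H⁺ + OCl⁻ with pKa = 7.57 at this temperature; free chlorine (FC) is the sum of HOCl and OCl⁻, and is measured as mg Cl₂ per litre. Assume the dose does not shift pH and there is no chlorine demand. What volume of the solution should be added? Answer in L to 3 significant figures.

25.6 L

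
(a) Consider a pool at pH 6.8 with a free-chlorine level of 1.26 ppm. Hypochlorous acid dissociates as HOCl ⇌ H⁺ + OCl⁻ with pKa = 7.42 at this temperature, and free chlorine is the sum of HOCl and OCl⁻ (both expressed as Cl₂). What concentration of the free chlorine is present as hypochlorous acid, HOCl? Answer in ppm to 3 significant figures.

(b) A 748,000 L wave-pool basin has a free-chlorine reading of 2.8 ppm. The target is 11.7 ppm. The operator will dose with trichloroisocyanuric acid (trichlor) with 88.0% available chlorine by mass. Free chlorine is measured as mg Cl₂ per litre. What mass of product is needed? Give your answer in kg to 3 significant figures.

(a) [OCl⁻]/[HOCl] = 10^(pH − pKa) = 10^(6.8 − 7.42) = 10^-0.62 = 0.2399.
(a) Fraction as HOCl = 1 / (1 + 0.2399) = 0.8065.
(a) HOCl = 0.8065 × 1.26 ppm = 1.016 ppm.

(b) Chlorine deficit: 11.7 − 2.8 = 8.9 ppm = 8.9 mg/L as Cl₂.
(b) Cl₂ equivalent needed: 8.9 mg/L × 748,000 L = 6,657,000 mg = 6657 g.
(b) Product at 88.0% available chlorine: 6657 / 0.88 = 7565 g.

(a) 1.02 ppm; (b) 7.57 kg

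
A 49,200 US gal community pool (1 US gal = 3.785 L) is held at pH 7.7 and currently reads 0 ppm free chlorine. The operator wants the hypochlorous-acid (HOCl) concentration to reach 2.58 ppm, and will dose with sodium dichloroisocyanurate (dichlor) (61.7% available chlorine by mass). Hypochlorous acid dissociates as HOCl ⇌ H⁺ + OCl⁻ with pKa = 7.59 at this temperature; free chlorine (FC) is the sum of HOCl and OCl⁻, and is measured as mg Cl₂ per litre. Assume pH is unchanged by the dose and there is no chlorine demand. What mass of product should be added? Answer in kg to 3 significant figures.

1.78 kg

Volume: 49,200 US gal × 3.785 L/gal = 186,222 L.
[OCl⁻]/[HOCl] = 10^(pH − pKa) = 10^(7.7 − 7.59) = 1.288; fraction as HOCl = 1/(1 + 1.288) = 0.437.
Free chlorine required for 2.58 ppm HOCl: 2.58 / 0.437 = 5.904 ppm.
FC to add: 5.904 − 0 = 5.904 mg/L as Cl₂.
Cl₂ equivalent: 5.904 mg/L × 186,222 L = 1099 g.
Product at 61.7% available Cl: 1099 / 0.617 = 1782 g.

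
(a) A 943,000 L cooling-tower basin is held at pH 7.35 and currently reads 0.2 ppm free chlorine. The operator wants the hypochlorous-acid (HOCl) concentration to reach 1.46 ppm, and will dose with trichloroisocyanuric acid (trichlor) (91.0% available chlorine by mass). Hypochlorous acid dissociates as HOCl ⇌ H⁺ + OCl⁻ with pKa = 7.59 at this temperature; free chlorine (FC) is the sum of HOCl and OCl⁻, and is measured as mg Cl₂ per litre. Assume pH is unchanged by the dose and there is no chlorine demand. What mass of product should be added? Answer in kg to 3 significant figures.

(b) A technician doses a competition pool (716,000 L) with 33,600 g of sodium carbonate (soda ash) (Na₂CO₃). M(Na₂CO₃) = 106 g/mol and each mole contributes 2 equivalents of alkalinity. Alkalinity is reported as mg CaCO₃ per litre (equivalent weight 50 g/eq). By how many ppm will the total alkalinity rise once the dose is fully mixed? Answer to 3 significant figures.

(a) [OCl⁻]/[HOCl] = 10^(pH − pKa) = 10^(7.35 − 7.59) = 0.5754; fraction as HOCl = 1/(1 + 0.5754) = 0.6347.
(a) Free chlorine required for 1.46 ppm HOCl: 1.46 / 0.6347 = 2.3 ppm.
(a) FC to add: 2.3 − 0.2 = 2.1 mg/L as Cl₂.
(a) Cl₂ equivalent: 2.1 mg/L × 943,000 L = 1980 g.
(a) Product at 91.0% available Cl: 1980 / 0.91 = 2176 g.

(b) Moles of Na₂CO₃: 33,600 g ÷ 106 g/mol = 317 mol → 634 eq of alkalinity.
(b) As CaCO₃: 634 eq × 50 g/eq = 31,700 g.
(b) Rise: 31,700 g / 716,000 L × 1000 = 44.27 mg/L.

(a) 2.18 kg; (b) 44.3 ppm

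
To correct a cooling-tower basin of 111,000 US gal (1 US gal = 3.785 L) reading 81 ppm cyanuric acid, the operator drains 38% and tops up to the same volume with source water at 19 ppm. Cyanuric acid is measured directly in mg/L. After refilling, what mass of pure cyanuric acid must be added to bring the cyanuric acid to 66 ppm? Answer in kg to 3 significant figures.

Volume: 111,000 US gal × 3.785 L/gal = 420,135 L.
After draining 38% and refilling: 81 × 0.62 + 19 × 0.38 = 57.44 ppm.
Deficit to target: 66 − 57.44 = 8.56 mg/L.
Mass: 8.56 mg/L × 420,135 L = 3596 g cyanuric acid.

3.60 kg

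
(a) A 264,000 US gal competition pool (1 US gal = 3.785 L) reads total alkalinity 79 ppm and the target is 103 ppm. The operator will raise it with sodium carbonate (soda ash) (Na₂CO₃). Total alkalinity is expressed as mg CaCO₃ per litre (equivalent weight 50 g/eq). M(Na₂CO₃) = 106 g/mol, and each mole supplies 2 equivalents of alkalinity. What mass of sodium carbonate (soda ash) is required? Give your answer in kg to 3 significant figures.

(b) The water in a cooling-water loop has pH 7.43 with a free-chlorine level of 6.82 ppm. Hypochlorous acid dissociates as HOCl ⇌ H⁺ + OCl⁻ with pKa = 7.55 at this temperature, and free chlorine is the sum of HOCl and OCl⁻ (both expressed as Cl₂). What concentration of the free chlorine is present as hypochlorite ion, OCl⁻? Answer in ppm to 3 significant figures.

(a) Volume: 264,000 US gal × 3.785 L/gal = 999,240 L.
(a) Alkalinity to add: (103 − 79) = 24 mg/L as CaCO₃ × 999,240 L = 23,980 g as CaCO₃.
(a) Equivalents: 23,980 g ÷ 50 g/eq = 479.6 eq.
(a) Each mole of Na₂CO₃ supplies 2 eq, so 479.6 / 2 = 239.8 mol.
(a) Mass: 239.8 mol × 106 g/mol = 25,420 g.

(b) [OCl⁻]/[HOCl] = 10^(pH − pKa) = 10^(7.43 − 7.55) = 10^-0.12 = 0.7586.
(b) Fraction as HOCl = 1 / (1 + 0.7586) = 0.5686.
(b) OCl⁻ = (1 − 0.5686) × 6.82 ppm = 2.942 ppm.

(a) 25.4 kg; (b) 2.94 ppm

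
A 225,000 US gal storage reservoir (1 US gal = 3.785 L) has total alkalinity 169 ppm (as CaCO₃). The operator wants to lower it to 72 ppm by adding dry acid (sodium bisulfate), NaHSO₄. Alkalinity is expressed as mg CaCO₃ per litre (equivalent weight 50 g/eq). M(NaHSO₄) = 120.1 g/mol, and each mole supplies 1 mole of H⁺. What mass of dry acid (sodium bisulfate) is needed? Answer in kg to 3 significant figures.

Volume: 225,000 US gal × 3.785 L/gal = 851,625 L.
Alkalinity to neutralize: (169 − 72) = 97 mg/L as CaCO₃ × 851,625 L = 82,610 g as CaCO₃.
Equivalents of H⁺ required: 82,610 ÷ 50 g/eq = 1652 eq = 1652 mol NaHSO₄.
Mass of NaHSO₄: 1652 × 120.1 = 198,400 g.

198 kg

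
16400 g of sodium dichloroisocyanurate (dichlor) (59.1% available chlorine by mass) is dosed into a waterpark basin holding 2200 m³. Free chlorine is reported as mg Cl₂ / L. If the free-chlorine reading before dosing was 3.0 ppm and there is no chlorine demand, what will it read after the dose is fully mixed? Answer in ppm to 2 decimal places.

Volume: 2200 m³ = 2,200,000 L.
Available chlorine delivered: 16,400 g × 0.591 = 9692 g as Cl₂.
Concentration rise: 9692 g / 2,200,000 L = 4.406 mg/L = 4.41 ppm.
Final FC: 3.0 + 4.41 = 7.41 ppm.

7.41 ppm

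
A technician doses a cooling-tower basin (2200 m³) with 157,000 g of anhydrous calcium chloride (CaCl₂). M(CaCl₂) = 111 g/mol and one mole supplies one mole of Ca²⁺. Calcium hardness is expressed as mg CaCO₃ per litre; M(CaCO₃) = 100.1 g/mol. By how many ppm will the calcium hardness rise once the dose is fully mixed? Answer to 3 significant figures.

Volume: 2200 m³ = 2,200,000 L.
Moles of Ca²⁺: 157,000 g ÷ 111 g/mol = 1414 mol.
As CaCO₃: 1414 mol × 100.1 g/mol = 141,600 g.
Rise: 141,600 g / 2,200,000 L × 1000 = 64.36 mg/L.

64.4 ppm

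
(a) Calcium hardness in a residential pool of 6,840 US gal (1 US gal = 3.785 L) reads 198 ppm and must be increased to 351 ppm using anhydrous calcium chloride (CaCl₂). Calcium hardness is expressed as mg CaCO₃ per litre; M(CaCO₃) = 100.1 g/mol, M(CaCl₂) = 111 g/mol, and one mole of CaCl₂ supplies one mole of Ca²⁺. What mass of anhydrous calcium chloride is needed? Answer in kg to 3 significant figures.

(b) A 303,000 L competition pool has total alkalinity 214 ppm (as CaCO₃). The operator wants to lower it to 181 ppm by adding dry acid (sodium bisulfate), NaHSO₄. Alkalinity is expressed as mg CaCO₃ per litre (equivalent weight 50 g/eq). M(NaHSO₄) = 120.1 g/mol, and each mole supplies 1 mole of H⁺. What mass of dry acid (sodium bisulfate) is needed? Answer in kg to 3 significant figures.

(a) 4.39 kg; (b) 24.0 kg

(a) Volume: 6,840 US gal × 3.785 L/gal = 25,889 L.
(a) Hardness to add: (351 − 198) = 153 mg/L as CaCO₃ × 25,889 L = 3961 g as CaCO₃.
(a) Moles of Ca²⁺ (1 mol Ca²⁺ ≡ 1 mol CaCO₃): 3961 / 100.1 g/mol = 39.57 mol.
(a) Mass of CaCl₂: 39.57 × 111 = 4392 g.

(b) Alkalinity to neutralize: (214 − 181) = 33 mg/L as CaCO₃ × 303,000 L = 9999 g as CaCO₃.
(b) Equivalents of H⁺ required: 9999 ÷ 50 g/eq = 200 eq = 200 mol NaHSO₄.
(b) Mass of NaHSO₄: 200 × 120.1 = 24,020 g.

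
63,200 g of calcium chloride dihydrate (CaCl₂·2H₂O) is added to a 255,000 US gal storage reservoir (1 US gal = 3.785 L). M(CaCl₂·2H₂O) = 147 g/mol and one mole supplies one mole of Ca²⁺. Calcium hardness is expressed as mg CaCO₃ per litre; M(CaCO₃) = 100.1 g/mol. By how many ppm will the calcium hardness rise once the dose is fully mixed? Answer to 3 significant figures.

Volume: 255,000 US gal × 3.785 L/gal = 965,175 L.
Moles of Ca²⁺: 63,200 g ÷ 147 g/mol = 429.9 mol.
As CaCO₃: 429.9 mol × 100.1 g/mol = 43,040 g.
Rise: 43,040 g / 965,175 L × 1000 = 44.59 mg/L.

44.6 ppm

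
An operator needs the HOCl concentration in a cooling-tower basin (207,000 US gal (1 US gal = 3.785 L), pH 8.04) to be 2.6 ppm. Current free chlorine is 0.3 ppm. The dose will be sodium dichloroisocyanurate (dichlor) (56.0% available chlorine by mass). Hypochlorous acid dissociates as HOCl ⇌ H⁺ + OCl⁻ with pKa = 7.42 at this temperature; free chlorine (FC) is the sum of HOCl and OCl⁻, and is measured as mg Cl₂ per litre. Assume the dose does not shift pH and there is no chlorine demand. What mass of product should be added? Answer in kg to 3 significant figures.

Volume: 207,000 US gal × 3.785 L/gal = 783,495 L.
[OCl⁻]/[HOCl] = 10^(pH − pKa) = 10^(8.04 − 7.42) = 4.169; fraction as HOCl = 1/(1 + 4.169) = 0.1935.
Free chlorine required for 2.6 ppm HOCl: 2.6 / 0.1935 = 13.44 ppm.
FC to add: 13.44 − 0.3 = 13.14 mg/L as Cl₂.
Cl₂ equivalent: 13.14 mg/L × 783,495 L = 10,290 g.
Product at 56.0% available Cl: 10,290 / 0.56 = 18,380 g.

18.4 kg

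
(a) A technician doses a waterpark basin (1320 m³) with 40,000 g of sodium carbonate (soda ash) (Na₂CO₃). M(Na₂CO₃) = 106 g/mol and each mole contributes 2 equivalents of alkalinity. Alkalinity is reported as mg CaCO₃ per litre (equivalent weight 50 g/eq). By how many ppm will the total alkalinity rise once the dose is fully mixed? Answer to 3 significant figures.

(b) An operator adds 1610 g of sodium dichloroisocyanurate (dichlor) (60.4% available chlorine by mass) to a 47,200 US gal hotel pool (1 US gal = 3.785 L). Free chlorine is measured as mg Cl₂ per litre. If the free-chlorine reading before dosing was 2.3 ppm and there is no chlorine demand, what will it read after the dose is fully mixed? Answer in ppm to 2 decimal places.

(a) 28.6 ppm; (b) 7.74 ppm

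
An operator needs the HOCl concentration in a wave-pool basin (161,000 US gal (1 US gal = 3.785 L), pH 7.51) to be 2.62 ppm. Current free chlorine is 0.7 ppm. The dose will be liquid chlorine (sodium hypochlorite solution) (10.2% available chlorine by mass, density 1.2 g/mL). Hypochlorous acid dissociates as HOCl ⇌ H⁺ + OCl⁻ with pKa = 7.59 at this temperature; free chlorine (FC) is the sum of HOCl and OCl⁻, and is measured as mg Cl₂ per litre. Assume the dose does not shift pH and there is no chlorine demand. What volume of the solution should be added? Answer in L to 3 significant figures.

Volume: 161,000 US gal × 3.785 L/gal = 609,385 L.
[OCl⁻]/[HOCl] = 10^(pH − pKa) = 10^(7.51 − 7.59) = 0.8318; fraction as HOCl = 1/(1 + 0.8318) = 0.5459.
Free chlorine required for 2.62 ppm HOCl: 2.62 / 0.5459 = 4.799 ppm.
FC to add: 4.799 − 0.7 = 4.099 mg/L as Cl₂.
Cl₂ equivalent: 4.099 mg/L × 609,385 L = 2498 g.
Product at 10.2% available Cl: 2498 / 0.102 = 24,490 g.
Volume: 24,490 g ÷ 1.2 g/mL = 20,410 mL.

20.4 L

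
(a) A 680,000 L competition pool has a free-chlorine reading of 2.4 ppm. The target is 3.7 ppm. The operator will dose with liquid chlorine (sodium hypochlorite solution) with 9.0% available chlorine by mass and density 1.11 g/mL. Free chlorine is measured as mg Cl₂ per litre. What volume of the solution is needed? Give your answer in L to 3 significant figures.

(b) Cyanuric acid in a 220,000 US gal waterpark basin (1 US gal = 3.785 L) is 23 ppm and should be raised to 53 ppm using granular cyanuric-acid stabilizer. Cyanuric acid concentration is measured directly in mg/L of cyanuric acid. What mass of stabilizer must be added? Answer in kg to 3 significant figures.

(a) 8.85 L; (b) 25.0 kg

(a) Chlorine deficit: 3.7 − 2.4 = 1.3 ppm = 1.3 mg/L as Cl₂.
(a) Cl₂ equivalent needed: 1.3 mg/L × 680,000 L = 884,000 mg = 884 g.
(a) Product at 9.0% available chlorine: 884 / 0.09 = 9822 g.
(a) Volume at density 1.11 g/mL: 9822 g ÷ 1.11 g/mL = 8849 mL.

(b) Volume: 220,000 US gal × 3.785 L/gal = 832,700 L.
(b) CYA to add: (53 − 23) = 30 mg/L × 832,700 L = 24,980 g cyanuric acid.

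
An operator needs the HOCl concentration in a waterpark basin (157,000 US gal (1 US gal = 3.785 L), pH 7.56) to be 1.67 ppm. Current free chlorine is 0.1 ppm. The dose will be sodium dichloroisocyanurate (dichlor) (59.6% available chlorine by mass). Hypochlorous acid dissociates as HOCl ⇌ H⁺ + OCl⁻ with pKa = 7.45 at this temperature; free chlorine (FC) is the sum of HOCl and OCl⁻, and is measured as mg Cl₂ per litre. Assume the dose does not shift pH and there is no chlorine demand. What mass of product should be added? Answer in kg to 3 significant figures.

3.71 kg

Volume: 157,000 US gal × 3.785 L/gal = 594,245 L.
[OCl⁻]/[HOCl] = 10^(pH − pKa) = 10^(7.56 − 7.45) = 1.288; fraction as HOCl = 1/(1 + 1.288) = 0.437.
Free chlorine required for 1.67 ppm HOCl: 1.67 / 0.437 = 3.821 ppm.
FC to add: 3.821 − 0.1 = 3.721 mg/L as Cl₂.
Cl₂ equivalent: 3.721 mg/L × 594,245 L = 2211 g.
Product at 59.6% available Cl: 2211 / 0.596 = 3710 g.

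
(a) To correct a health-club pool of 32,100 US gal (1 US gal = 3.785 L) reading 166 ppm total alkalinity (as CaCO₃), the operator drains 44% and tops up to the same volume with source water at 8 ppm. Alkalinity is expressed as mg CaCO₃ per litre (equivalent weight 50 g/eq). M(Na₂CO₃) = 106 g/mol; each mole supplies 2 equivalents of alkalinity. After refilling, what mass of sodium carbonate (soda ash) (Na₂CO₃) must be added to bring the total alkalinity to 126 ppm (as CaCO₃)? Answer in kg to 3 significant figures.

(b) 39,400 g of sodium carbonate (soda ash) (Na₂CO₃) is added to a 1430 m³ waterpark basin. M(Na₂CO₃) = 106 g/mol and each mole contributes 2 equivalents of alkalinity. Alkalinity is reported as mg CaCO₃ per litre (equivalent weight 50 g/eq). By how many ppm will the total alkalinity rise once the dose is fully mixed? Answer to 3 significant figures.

(a) Volume: 32,100 US gal × 3.785 L/gal = 121,498 L.
(a) After draining 44% and refilling: 166 × 0.56 + 8 × 0.44 = 96.48 ppm.
(a) Deficit to target: 126 − 96.48 = 29.52 mg/L.
(a) As CaCO₃: 29.52 mg/L × 121,498 L = 3587 g; ÷ 50 g/eq ÷ 2 = 35.87 mol Na₂CO₃.
(a) Mass: 35.87 × 106 = 3802 g.

(b) Volume: 1430 m³ = 1,430,000 L.
(b) Moles of Na₂CO₃: 39,400 g ÷ 106 g/mol = 371.7 mol → 743.4 eq of alkalinity.
(b) As CaCO₃: 743.4 eq × 50 g/eq = 37,170 g.
(b) Rise: 37,170 g / 1,430,000 L × 1000 = 25.99 mg/L.

(a) 3.80 kg; (b) 26.0 ppm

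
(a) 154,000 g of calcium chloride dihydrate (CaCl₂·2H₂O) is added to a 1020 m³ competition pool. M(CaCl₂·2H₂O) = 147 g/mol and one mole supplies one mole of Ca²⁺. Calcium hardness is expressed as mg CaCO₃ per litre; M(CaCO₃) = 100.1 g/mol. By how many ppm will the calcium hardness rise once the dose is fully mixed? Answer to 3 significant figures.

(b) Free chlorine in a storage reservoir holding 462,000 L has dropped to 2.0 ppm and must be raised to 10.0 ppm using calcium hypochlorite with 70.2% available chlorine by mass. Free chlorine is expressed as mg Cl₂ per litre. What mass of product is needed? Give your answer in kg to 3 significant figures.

(a) 103 ppm; (b) 5.26 kg

(a) Volume: 1020 m³ = 1,020,000 L.
(a) Moles of Ca²⁺: 154,000 g ÷ 147 g/mol = 1048 mol.
(a) As CaCO₃: 1048 mol × 100.1 g/mol = 104,900 g.
(a) Rise: 104,900 g / 1,020,000 L × 1000 = 102.8 mg/L.

(b) Chlorine deficit: 10.0 − 2.0 = 8 ppm = 8 mg/L as Cl₂.
(b) Cl₂ equivalent needed: 8 mg/L × 462,000 L = 3,696,000 mg = 3696 g.
(b) Product at 70.2% available chlorine: 3696 / 0.702 = 5265 g.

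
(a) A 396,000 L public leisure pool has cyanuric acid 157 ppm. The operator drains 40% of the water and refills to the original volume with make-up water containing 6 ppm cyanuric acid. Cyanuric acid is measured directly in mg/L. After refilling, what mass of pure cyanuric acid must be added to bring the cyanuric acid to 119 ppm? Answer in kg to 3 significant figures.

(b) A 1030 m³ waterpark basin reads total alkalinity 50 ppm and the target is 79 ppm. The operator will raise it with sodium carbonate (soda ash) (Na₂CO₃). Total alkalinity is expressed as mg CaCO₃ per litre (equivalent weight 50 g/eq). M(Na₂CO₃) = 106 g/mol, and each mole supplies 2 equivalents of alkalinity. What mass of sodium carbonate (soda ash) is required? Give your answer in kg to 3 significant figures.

(a) After draining 40% and refilling: 157 × 0.60 + 6 × 0.40 = 96.6 ppm.
(a) Deficit to target: 119 − 96.6 = 22.4 mg/L.
(a) Mass: 22.4 mg/L × 396,000 L = 8870 g cyanuric acid.

(b) Volume: 1030 m³ = 1,030,000 L.
(b) Alkalinity to add: (79 − 50) = 29 mg/L as CaCO₃ × 1,030,000 L = 29,870 g as CaCO₃.
(b) Equivalents: 29,870 g ÷ 50 g/eq = 597.4 eq.
(b) Each mole of Na₂CO₃ supplies 2 eq, so 597.4 / 2 = 298.7 mol.
(b) Mass: 298.7 mol × 106 g/mol = 31,660 g.

(a) 8.87 kg; (b) 31.7 kg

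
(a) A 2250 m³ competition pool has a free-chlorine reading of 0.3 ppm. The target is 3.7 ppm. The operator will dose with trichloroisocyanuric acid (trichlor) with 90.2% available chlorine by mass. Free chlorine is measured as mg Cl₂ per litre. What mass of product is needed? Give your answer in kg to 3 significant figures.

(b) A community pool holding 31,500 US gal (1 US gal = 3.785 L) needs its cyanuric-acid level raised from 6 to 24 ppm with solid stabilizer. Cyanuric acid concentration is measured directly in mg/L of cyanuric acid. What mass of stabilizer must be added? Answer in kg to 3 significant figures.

(a) Volume: 2250 m³ = 2,250,000 L.
(a) Chlorine deficit: 3.7 − 0.3 = 3.4 ppm = 3.4 mg/L as Cl₂.
(a) Cl₂ equivalent needed: 3.4 mg/L × 2,250,000 L = 7,650,000 mg = 7650 g.
(a) Product at 90.2% available chlorine: 7650 / 0.902 = 8481 g.

(b) Volume: 31,500 US gal × 3.785 L/gal = 119,228 L.
(b) CYA to add: (24 − 6) = 18 mg/L × 119,228 L = 2146 g cyanuric acid.

(a) 8.48 kg; (b) 2.15 kg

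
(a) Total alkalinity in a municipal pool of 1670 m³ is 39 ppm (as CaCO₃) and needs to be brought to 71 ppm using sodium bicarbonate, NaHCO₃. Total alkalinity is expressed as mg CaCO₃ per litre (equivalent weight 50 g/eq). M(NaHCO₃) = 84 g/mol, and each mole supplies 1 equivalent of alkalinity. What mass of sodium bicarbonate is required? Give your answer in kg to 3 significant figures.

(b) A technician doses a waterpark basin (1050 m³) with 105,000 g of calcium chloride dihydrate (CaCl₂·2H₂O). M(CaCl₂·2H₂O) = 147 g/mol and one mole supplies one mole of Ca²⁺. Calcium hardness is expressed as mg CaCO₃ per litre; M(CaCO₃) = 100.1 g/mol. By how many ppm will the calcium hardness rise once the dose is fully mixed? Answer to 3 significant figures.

(a) Volume: 1670 m³ = 1,670,000 L.
(a) Alkalinity to add: (71 − 39) = 32 mg/L as CaCO₃ × 1,670,000 L = 53,440 g as CaCO₃.
(a) Equivalents: 53,440 g ÷ 50 g/eq = 1069 eq.
(a) NaHCO₃ supplies 1 eq per mole → 1069 mol.
(a) Mass: 1069 mol × 84 g/mol = 89,780 g.

(b) Volume: 1050 m³ = 1,050,000 L.
(b) Moles of Ca²⁺: 105,000 g ÷ 147 g/mol = 714.3 mol.
(b) As CaCO₃: 714.3 mol × 100.1 g/mol = 71,500 g.
(b) Rise: 71,500 g / 1,050,000 L × 1000 = 68.1 mg/L.

(a) 89.8 kg; (b) 68.1 ppm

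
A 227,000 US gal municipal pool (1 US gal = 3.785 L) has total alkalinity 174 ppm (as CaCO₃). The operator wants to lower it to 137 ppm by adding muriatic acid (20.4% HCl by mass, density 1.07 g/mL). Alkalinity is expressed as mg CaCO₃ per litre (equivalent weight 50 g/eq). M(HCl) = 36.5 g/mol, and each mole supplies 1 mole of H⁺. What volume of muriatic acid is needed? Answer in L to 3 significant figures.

Volume: 227,000 US gal × 3.785 L/gal = 859,195 L.
Alkalinity to neutralize: (174 − 137) = 37 mg/L as CaCO₃ × 859,195 L = 31,790 g as CaCO₃.
Equivalents of H⁺ required: 31,790 ÷ 50 g/eq = 635.8 eq = 635.8 mol HCl.
Mass of HCl: 635.8 × 36.5 = 23,210 g.
Mass of 20.4% solution: 23,210 / 0.204 = 113,800 g.
Volume: 113,800 g ÷ 1.07 g/mL = 106,300 mL.

106 L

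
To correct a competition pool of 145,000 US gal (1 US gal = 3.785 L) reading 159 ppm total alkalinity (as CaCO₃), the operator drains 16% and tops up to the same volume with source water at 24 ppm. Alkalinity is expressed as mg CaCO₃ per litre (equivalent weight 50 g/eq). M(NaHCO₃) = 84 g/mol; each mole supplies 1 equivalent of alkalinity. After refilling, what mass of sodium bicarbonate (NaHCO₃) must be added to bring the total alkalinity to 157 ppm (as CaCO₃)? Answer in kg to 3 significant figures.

18.1 kg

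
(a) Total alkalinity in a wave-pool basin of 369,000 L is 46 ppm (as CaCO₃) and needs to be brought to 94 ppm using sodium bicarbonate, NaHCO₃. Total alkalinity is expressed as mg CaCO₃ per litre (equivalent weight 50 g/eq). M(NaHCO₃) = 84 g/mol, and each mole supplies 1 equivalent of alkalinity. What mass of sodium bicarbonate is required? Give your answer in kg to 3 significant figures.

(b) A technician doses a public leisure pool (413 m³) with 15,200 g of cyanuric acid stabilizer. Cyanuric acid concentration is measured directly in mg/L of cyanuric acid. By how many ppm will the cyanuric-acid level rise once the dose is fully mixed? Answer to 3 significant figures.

(a) 29.8 kg; (b) 36.8 ppm

(a) Alkalinity to add: (94 − 46) = 48 mg/L as CaCO₃ × 369,000 L = 17,710 g as CaCO₃.
(a) Equivalents: 17,710 g ÷ 50 g/eq = 354.2 eq.
(a) NaHCO₃ supplies 1 eq per mole → 354.2 mol.
(a) Mass: 354.2 mol × 84 g/mol = 29,760 g.

(b) Volume: 413 m³ = 413,000 L.
(b) Rise: 15,200 g / 413,000 L × 1000 = 36.8 mg/L.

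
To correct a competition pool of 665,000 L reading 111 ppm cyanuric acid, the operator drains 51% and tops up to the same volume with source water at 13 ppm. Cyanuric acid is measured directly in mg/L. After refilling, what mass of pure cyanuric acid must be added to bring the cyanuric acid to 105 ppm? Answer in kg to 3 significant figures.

After draining 51% and refilling: 111 × 0.49 + 13 × 0.51 = 61.02 ppm.
Deficit to target: 105 − 61.02 = 43.98 mg/L.
Mass: 43.98 mg/L × 665,000 L = 29,250 g cyanuric acid.

29.2 kg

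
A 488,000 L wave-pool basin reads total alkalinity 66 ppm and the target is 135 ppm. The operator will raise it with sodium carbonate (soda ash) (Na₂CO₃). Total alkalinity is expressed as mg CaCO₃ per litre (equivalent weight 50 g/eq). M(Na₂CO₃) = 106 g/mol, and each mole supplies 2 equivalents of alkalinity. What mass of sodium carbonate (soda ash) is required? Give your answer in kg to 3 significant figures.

Alkalinity to add: (135 − 66) = 69 mg/L as CaCO₃ × 488,000 L = 33,670 g as CaCO₃.
Equivalents: 33,670 g ÷ 50 g/eq = 673.4 eq.
Each mole of Na₂CO₃ supplies 2 eq, so 673.4 / 2 = 336.7 mol.
Mass: 336.7 mol × 106 g/mol = 35,690 g.

35.7 kg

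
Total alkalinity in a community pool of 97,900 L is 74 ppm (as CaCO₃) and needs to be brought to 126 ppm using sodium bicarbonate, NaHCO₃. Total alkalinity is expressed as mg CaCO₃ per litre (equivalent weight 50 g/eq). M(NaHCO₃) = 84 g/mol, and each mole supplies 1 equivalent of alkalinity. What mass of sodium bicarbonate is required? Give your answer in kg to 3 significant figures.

8.55 kg

Alkalinity to add: (126 − 74) = 52 mg/L as CaCO₃ × 97,900 L = 5091 g as CaCO₃.
Equivalents: 5091 g ÷ 50 g/eq = 101.8 eq.
NaHCO₃ supplies 1 eq per mole → 101.8 mol.
Mass: 101.8 mol × 84 g/mol = 8553 g.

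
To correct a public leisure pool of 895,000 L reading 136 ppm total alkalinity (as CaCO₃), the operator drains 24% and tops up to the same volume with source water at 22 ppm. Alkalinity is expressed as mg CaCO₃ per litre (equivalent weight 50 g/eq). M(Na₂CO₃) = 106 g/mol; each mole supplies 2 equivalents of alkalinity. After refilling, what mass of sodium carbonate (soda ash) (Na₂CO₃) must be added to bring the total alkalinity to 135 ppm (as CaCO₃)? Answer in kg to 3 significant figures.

After draining 24% and refilling: 136 × 0.76 + 22 × 0.24 = 108.64 ppm.
Deficit to target: 135 − 108.64 = 26.36 mg/L.
As CaCO₃: 26.36 mg/L × 895,000 L = 23,590 g; ÷ 50 g/eq ÷ 2 = 235.9 mol Na₂CO₃.
Mass: 235.9 × 106 = 25,010 g.

25.0 kg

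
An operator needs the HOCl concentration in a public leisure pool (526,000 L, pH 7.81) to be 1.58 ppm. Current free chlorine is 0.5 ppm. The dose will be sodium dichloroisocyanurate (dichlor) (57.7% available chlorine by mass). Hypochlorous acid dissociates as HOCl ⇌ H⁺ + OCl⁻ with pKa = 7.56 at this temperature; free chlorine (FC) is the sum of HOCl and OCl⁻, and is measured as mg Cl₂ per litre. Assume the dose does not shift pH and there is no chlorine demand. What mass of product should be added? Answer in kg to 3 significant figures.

[OCl⁻]/[HOCl] = 10^(pH − pKa) = 10^(7.81 − 7.56) = 1.778; fraction as HOCl = 1/(1 + 1.778) = 0.3599.
Free chlorine required for 1.58 ppm HOCl: 1.58 / 0.3599 = 4.39 ppm.
FC to add: 4.39 − 0.5 = 3.89 mg/L as Cl₂.
Cl₂ equivalent: 3.89 mg/L × 526,000 L = 2046 g.
Product at 57.7% available Cl: 2046 / 0.577 = 3546 g.

3.55 kg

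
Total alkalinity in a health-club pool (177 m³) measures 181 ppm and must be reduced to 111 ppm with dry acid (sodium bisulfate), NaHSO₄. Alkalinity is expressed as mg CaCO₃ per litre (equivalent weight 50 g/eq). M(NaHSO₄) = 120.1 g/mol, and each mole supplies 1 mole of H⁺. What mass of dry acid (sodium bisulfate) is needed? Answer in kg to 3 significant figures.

29.8 kg

Volume: 177 m³ = 177,000 L.
Alkalinity to neutralize: (181 − 111) = 70 mg/L as CaCO₃ × 177,000 L = 12,390 g as CaCO₃.
Equivalents of H⁺ required: 12,390 ÷ 50 g/eq = 247.8 eq = 247.8 mol NaHSO₄.
Mass of NaHSO₄: 247.8 × 120.1 = 29,760 g.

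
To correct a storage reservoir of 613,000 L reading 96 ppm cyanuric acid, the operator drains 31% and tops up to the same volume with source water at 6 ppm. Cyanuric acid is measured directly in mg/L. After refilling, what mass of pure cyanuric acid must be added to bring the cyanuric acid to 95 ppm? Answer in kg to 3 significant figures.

16.5 kg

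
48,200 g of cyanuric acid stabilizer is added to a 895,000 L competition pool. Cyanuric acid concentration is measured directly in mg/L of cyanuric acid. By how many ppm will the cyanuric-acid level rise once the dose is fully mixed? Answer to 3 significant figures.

53.9 ppm

Rise: 48,200 g / 895,000 L × 1000 = 53.85 mg/L.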